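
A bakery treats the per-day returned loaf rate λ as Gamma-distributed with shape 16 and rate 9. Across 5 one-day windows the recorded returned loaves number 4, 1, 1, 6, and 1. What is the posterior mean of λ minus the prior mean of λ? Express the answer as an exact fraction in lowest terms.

Total count: 4 + 1 + 1 + 6 + 1 = 13.
Total exposure: 5 days.
Posterior: α' = 16 + 13 = 29, β' = 9 + 5 = 14.
Posterior mean = 29/14 = 29/14; prior mean = 16/9 = 16/9. Difference = 29/14 − 16/9 = 37/126.

37/126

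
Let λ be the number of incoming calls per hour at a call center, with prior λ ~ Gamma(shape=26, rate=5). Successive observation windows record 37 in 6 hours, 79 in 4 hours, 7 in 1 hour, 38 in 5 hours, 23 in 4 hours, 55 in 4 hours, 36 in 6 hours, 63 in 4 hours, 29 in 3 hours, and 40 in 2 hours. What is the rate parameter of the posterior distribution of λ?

44

Total count: 37 + 79 + 7 + 38 + 23 + 55 + 36 + 63 + 29 + 40 = 407.
Total exposure: 6 + 4 + 1 + 5 + 4 + 4 + 6 + 4 + 3 + 2 = 39 hours.
The Gamma prior is conjugate for the Poisson rate, so λ | data ~ Gamma(26+407, 5+39) = Gamma(433, 44).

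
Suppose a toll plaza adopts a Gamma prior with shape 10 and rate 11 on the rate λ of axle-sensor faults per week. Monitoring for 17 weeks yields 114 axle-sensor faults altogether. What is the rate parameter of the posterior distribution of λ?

Total count 114 over total exposure 17 weeks.
The Gamma prior is conjugate for the Poisson rate, so λ | data ~ Gamma(10+114, 11+17) = Gamma(124, 28).

28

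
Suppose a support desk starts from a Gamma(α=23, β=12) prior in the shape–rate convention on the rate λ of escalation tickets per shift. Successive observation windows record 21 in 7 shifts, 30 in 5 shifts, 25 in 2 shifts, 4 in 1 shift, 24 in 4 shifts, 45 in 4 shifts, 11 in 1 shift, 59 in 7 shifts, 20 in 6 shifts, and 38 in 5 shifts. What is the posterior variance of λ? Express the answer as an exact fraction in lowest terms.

Total count: 21 + 30 + 25 + 4 + 24 + 45 + 11 + 59 + 20 + 38 = 277.
Total exposure: 7 + 5 + 2 + 1 + 4 + 4 + 1 + 7 + 6 + 5 = 42 shifts.
By Gamma–Poisson conjugacy, the posterior is Gamma(α + Σx, β + Σt) = Gamma(23 + 277, 12 + 42) = Gamma(300, 54).
Posterior variance = α'/β'² = 300/2916 = 25/243.

25/243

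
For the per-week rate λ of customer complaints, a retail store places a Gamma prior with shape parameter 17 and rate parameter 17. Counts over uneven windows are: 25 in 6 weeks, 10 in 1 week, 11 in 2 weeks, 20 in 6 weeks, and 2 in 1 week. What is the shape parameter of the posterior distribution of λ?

85

Total count: 25 + 10 + 11 + 20 + 2 = 68.
Total exposure: 6 + 1 + 2 + 6 + 1 = 16 weeks.
Conjugate update: add total count to the shape and total exposure to the rate, giving Gamma(85, 33).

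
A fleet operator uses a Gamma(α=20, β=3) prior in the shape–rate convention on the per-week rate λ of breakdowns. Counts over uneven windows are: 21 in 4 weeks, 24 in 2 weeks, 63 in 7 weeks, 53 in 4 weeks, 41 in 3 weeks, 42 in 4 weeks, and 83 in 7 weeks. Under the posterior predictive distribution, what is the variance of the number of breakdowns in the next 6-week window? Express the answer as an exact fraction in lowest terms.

Total count: 21 + 24 + 63 + 53 + 41 + 42 + 83 = 327.
Total exposure: 4 + 2 + 7 + 4 + 3 + 4 + 7 = 31 weeks.
Gamma(α, β) with Poisson data over total exposure Σt gives posterior Gamma(α+Σx, β+Σt) = Gamma(347, 34).
The posterior predictive for a window of length T is Negative Binomial with variance T·α'·(β'+T)/β'² = 6·347·40/1156 = 20820/289.

20820/289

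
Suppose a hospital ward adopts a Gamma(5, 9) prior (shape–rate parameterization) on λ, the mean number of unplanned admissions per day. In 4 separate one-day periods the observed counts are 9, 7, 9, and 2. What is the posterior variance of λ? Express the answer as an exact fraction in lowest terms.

Total count: 9 + 7 + 9 + 2 = 27.
Total exposure: 4 days.
Conjugate update: add total count to the shape and total exposure to the rate, giving Gamma(32, 13).
Posterior variance = α'/β'² = 32/169.

32/169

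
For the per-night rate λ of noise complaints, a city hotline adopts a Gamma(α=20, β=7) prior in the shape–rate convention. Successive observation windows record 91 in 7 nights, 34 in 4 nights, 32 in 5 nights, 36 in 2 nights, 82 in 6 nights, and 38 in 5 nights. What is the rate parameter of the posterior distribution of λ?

36

Total count: 91 + 34 + 32 + 36 + 82 + 38 = 313.
Total exposure: 7 + 4 + 5 + 2 + 6 + 5 = 29 nights.
By Gamma–Poisson conjugacy, the posterior is Gamma(α + Σx, β + Σt) = Gamma(20 + 313, 7 + 29) = Gamma(333, 36).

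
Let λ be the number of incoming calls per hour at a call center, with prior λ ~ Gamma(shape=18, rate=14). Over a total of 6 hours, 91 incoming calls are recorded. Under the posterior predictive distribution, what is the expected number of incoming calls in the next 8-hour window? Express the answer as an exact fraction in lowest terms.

Total count 91 over total exposure 6 hours.
Conjugate update: add total count to the shape and total exposure to the rate, giving Gamma(109, 20).
Predictive mean over an 8-hour window = T·E[λ|data] = 8·109/20 = 218/5.

218/5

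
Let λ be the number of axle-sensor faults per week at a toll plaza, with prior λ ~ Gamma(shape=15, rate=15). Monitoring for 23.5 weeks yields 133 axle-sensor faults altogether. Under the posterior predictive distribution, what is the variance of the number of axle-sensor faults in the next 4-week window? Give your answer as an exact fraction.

100640/5929

Total count 133 over total exposure 23.5 weeks.
The Gamma prior is conjugate for the Poisson rate, so λ | data ~ Gamma(15+133, 15+23.5) = Gamma(148, 77/2).
The posterior predictive for a window of length T is Negative Binomial with variance T·α'·(β'+T)/β'² = 4·148·(85/2)/(5929/4) = 100640/5929.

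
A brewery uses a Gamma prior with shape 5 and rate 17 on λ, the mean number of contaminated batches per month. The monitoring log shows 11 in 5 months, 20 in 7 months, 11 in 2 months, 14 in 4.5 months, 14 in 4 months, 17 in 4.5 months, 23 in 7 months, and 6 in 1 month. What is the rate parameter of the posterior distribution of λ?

52

Total count: 11 + 20 + 11 + 14 + 14 + 17 + 23 + 6 = 116.
Total exposure: 5 + 7 + 2 + 4.5 + 4 + 4.5 + 7 + 1 = 35 months.
The Gamma prior is conjugate for the Poisson rate, so λ | data ~ Gamma(5+116, 17+35) = Gamma(121, 52).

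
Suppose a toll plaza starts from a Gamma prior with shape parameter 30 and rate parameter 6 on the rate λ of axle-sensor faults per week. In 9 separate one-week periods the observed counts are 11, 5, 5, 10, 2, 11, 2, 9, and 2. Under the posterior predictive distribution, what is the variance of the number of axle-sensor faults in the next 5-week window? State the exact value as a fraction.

Total count: 11 + 5 + 5 + 10 + 2 + 11 + 2 + 9 + 2 = 57.
Total exposure: 9 weeks.
The Gamma prior is conjugate for the Poisson rate, so λ | data ~ Gamma(30+57, 6+9) = Gamma(87, 15).
The posterior predictive for a window of length T is Negative Binomial with variance T·α'·(β'+T)/β'² = 5·87·20/225 = 116/3.

116/3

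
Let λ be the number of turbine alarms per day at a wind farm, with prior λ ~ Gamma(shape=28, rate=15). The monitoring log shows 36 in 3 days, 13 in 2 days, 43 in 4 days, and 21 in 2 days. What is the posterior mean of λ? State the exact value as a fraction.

Total count: 36 + 13 + 43 + 21 = 113.
Total exposure: 3 + 2 + 4 + 2 = 11 days.
The Gamma prior is conjugate for the Poisson rate, so λ | data ~ Gamma(28+113, 15+11) = Gamma(141, 26).
Posterior mean = α'/β' = 141/26.

141/26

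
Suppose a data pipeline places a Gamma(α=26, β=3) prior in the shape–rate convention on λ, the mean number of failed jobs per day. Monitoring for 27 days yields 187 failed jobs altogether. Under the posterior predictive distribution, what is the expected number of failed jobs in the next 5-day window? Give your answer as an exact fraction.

71/2

Total count 187 over total exposure 27 days.
Conjugate update: add total count to the shape and total exposure to the rate, giving Gamma(213, 30).
Predictive mean over a 5-day window = T·E[λ|data] = 5·213/30 = 71/2.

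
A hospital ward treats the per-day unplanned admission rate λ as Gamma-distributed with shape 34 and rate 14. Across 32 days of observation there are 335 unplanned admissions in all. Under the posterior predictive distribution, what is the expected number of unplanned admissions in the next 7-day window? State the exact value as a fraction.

Total count 335 over total exposure 32 days.
Conjugate update: add total count to the shape and total exposure to the rate, giving Gamma(369, 46).
Predictive mean over a 7-day window = T·E[λ|data] = 7·369/46 = 2583/46.

2583/46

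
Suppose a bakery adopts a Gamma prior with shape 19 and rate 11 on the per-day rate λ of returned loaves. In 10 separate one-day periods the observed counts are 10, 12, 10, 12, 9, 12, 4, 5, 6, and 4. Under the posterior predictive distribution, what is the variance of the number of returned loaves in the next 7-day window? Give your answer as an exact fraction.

Total count: 10 + 12 + 10 + 12 + 9 + 12 + 4 + 5 + 6 + 4 = 84.
Total exposure: 10 days.
Conjugate update: add total count to the shape and total exposure to the rate, giving Gamma(103, 21).
The posterior predictive for a window of length T is Negative Binomial with variance T·α'·(β'+T)/β'² = 7·103·28/441 = 412/9.

412/9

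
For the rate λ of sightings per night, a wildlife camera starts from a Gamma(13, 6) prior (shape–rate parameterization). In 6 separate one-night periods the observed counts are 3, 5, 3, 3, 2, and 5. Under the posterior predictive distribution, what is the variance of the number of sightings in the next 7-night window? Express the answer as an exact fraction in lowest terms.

Total count: 3 + 5 + 3 + 3 + 2 + 5 = 21.
Total exposure: 6 nights.
Posterior: α' = 13 + 21 = 34, β' = 6 + 6 = 12.
The posterior predictive for a window of length T is Negative Binomial with variance T·α'·(β'+T)/β'² = 7·34·19/144 = 2261/72.

2261/72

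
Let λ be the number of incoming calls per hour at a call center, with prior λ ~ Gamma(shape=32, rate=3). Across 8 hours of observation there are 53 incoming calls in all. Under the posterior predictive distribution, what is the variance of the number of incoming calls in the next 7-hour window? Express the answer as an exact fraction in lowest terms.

Total count 53 over total exposure 8 hours.
By Gamma–Poisson conjugacy, the posterior is Gamma(α + Σx, β + Σt) = Gamma(32 + 53, 3 + 8) = Gamma(85, 11).
The posterior predictive for a window of length T is Negative Binomial with variance T·α'·(β'+T)/β'² = 7·85·18/121 = 10710/121.

10710/121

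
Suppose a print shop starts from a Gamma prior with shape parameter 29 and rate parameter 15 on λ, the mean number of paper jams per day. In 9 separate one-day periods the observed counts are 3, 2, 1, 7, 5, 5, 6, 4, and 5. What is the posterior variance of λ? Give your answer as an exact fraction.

Total count: 3 + 2 + 1 + 7 + 5 + 5 + 6 + 4 + 5 = 38.
Total exposure: 9 days.
By Gamma–Poisson conjugacy, the posterior is Gamma(α + Σx, β + Σt) = Gamma(29 + 38, 15 + 9) = Gamma(67, 24).
Posterior variance = α'/β'² = 67/576.

67/576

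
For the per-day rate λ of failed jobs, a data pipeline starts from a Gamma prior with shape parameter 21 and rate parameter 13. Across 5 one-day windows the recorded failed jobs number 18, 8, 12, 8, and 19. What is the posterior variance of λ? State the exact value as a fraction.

Total count: 18 + 8 + 12 + 8 + 19 = 65.
Total exposure: 5 days.
By Gamma–Poisson conjugacy, the posterior is Gamma(α + Σx, β + Σt) = Gamma(21 + 65, 13 + 5) = Gamma(86, 18).
Posterior variance = α'/β'² = 86/324 = 43/162.

43/162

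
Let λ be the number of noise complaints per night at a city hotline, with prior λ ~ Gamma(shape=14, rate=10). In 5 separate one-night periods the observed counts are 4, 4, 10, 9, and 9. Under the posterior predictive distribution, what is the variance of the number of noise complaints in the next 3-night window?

Total count: 4 + 4 + 10 + 9 + 9 = 36.
Total exposure: 5 nights.
By Gamma–Poisson conjugacy, the posterior is Gamma(α + Σx, β + Σt) = Gamma(14 + 36, 10 + 5) = Gamma(50, 15).
The posterior predictive for a window of length T is Negative Binomial with variance T·α'·(β'+T)/β'² = 3·50·18/225 = 12.

12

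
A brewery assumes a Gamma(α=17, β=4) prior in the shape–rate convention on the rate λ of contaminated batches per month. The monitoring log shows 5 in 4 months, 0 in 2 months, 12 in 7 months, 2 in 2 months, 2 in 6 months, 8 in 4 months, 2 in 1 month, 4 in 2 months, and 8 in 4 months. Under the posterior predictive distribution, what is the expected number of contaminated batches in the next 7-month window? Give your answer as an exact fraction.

35/3

Total count: 5 + 0 + 12 + 2 + 2 + 8 + 2 + 4 + 8 = 43.
Total exposure: 4 + 2 + 7 + 2 + 6 + 4 + 1 + 2 + 4 = 32 months.
Conjugate update: add total count to the shape and total exposure to the rate, giving Gamma(60, 36).
Predictive mean over a 7-month window = T·E[λ|data] = 7·60/36 = 35/3.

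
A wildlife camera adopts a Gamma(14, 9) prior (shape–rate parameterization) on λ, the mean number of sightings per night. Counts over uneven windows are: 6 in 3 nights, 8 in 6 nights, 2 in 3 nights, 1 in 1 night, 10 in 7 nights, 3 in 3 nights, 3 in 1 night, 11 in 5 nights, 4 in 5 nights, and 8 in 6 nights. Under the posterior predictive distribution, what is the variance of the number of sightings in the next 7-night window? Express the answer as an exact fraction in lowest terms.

80/7

Total count: 6 + 8 + 2 + 1 + 10 + 3 + 3 + 11 + 4 + 8 = 56.
Total exposure: 3 + 6 + 3 + 1 + 7 + 3 + 1 + 5 + 5 + 6 = 40 nights.
The Gamma prior is conjugate for the Poisson rate, so λ | data ~ Gamma(14+56, 9+40) = Gamma(70, 49).
The posterior predictive for a window of length T is Negative Binomial with variance T·α'·(β'+T)/β'² = 7·70·56/2401 = 80/7.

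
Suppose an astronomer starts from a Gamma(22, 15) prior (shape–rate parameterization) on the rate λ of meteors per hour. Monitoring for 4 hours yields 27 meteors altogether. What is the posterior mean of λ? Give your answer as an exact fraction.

49/19

Total count 27 over total exposure 4 hours.
Posterior: α' = 22 + 27 = 49, β' = 15 + 4 = 19.
Posterior mean = α'/β' = 49/19.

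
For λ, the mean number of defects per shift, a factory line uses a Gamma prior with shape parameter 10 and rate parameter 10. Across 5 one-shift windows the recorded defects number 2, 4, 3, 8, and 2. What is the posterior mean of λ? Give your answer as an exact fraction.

Total count: 2 + 4 + 3 + 8 + 2 = 19.
Total exposure: 5 shifts.
Posterior: α' = 10 + 19 = 29, β' = 10 + 5 = 15.
Posterior mean = α'/β' = 29/15.

29/15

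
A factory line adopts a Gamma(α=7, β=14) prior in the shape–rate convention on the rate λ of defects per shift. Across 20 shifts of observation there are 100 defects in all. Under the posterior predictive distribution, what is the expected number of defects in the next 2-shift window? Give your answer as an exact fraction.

107/17

Total count 100 over total exposure 20 shifts.
Gamma(α, β) with Poisson data over total exposure Σt gives posterior Gamma(α+Σx, β+Σt) = Gamma(107, 34).
Predictive mean over a 2-shift window = T·E[λ|data] = 2·107/34 = 107/17.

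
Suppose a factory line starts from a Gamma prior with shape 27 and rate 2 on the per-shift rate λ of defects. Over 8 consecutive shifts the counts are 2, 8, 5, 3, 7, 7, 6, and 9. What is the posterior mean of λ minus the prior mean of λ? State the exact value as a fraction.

Total count: 2 + 8 + 5 + 3 + 7 + 7 + 6 + 9 = 47.
Total exposure: 8 shifts.
Posterior: α' = 27 + 47 = 74, β' = 2 + 8 = 10.
Posterior mean = 74/10 = 37/5; prior mean = 27/2 = 27/2. Difference = 37/5 − 27/2 = -61/10.

-61/10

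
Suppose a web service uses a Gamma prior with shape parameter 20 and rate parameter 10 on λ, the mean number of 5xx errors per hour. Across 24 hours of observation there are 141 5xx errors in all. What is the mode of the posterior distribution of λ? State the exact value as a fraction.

80/17

Total count 141 over total exposure 24 hours.
Posterior: α' = 20 + 141 = 161, β' = 10 + 24 = 34.
Posterior mode = (α'−1)/β' = 160/34 = 80/17.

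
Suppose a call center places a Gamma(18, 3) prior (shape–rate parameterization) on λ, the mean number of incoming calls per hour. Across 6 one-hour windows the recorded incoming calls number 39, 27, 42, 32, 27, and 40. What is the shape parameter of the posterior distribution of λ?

Total count: 39 + 27 + 42 + 32 + 27 + 40 = 207.
Total exposure: 6 hours.
Gamma(α, β) with Poisson data over total exposure Σt gives posterior Gamma(α+Σx, β+Σt) = Gamma(225, 9).

225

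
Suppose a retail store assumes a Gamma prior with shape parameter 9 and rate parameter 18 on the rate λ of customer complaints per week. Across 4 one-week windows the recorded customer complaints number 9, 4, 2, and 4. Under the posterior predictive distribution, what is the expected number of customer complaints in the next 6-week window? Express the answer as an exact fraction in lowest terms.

84/11

Total count: 9 + 4 + 2 + 4 = 19.
Total exposure: 4 weeks.
By Gamma–Poisson conjugacy, the posterior is Gamma(α + Σx, β + Σt) = Gamma(9 + 19, 18 + 4) = Gamma(28, 22).
Predictive mean over a 6-week window = T·E[λ|data] = 6·28/22 = 84/11.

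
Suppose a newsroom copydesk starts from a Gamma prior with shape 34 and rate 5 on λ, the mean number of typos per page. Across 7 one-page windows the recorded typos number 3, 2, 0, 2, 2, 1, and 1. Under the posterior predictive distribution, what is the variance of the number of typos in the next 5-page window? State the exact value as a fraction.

425/16

Total count: 3 + 2 + 0 + 2 + 2 + 1 + 1 = 11.
Total exposure: 7 pages.
Posterior: α' = 34 + 11 = 45, β' = 5 + 7 = 12.
The posterior predictive for a window of length T is Negative Binomial with variance T·α'·(β'+T)/β'² = 5·45·17/144 = 425/16.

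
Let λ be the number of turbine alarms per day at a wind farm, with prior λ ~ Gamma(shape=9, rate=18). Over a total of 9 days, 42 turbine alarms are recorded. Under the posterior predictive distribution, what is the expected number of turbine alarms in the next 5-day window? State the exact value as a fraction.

Total count 42 over total exposure 9 days.
By Gamma–Poisson conjugacy, the posterior is Gamma(α + Σx, β + Σt) = Gamma(9 + 42, 18 + 9) = Gamma(51, 27).
Predictive mean over a 5-day window = T·E[λ|data] = 5·51/27 = 85/9.

85/9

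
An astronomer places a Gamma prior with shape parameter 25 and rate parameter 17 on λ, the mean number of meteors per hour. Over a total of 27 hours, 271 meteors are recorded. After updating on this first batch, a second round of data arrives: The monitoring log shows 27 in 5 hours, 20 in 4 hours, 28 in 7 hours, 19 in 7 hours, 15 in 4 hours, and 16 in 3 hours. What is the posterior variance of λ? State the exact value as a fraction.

421/5476

Total count 271 over total exposure 27 hours.
After the first batch: Gamma(25 + 271, 17 + 27) = Gamma(296, 44).
Total count: 27 + 20 + 28 + 19 + 15 + 16 = 125.
Total exposure: 5 + 4 + 7 + 7 + 4 + 3 = 30 hours.
After the second batch: Gamma(296 + 125, 44 + 30) = Gamma(421, 74).
Posterior variance = α'/β'² = 421/5476.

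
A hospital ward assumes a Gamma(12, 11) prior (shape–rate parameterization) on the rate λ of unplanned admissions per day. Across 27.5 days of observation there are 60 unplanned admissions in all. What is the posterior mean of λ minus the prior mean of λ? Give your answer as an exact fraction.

Total count 60 over total exposure 27.5 days.
Gamma(α, β) with Poisson data over total exposure Σt gives posterior Gamma(α+Σx, β+Σt) = Gamma(72, 77/2).
Posterior mean = 72/(77/2) = 144/77; prior mean = 12/11 = 12/11. Difference = 144/77 − 12/11 = 60/77.

60/77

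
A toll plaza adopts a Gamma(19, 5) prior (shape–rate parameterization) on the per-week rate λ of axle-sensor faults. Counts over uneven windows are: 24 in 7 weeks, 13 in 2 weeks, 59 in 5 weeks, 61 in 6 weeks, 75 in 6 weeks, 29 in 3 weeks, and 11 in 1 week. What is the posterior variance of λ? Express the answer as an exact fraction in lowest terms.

Total count: 24 + 13 + 59 + 61 + 75 + 29 + 11 = 272.
Total exposure: 7 + 2 + 5 + 6 + 6 + 3 + 1 = 30 weeks.
Posterior: α' = 19 + 272 = 291, β' = 5 + 30 = 35.
Posterior variance = α'/β'² = 291/1225.

291/1225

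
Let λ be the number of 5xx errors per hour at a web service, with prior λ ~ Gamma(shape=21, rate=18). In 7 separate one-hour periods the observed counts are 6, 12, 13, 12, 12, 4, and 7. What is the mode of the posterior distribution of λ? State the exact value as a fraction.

86/25

Total count: 6 + 12 + 13 + 12 + 12 + 4 + 7 = 66.
Total exposure: 7 hours.
Conjugate update: add total count to the shape and total exposure to the rate, giving Gamma(87, 25).
Posterior mode = (α'−1)/β' = 86/25.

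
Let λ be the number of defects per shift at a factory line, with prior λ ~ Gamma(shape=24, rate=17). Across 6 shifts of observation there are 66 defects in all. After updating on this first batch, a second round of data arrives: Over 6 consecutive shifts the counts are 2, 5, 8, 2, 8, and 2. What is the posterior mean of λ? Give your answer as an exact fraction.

Total count 66 over total exposure 6 shifts.
After the first batch: Gamma(24 + 66, 17 + 6) = Gamma(90, 23).
Total count: 2 + 5 + 8 + 2 + 8 + 2 = 27.
Total exposure: 6 shifts.
After the second batch: Gamma(90 + 27, 23 + 6) = Gamma(117, 29).
Posterior mean = α'/β' = 117/29.

117/29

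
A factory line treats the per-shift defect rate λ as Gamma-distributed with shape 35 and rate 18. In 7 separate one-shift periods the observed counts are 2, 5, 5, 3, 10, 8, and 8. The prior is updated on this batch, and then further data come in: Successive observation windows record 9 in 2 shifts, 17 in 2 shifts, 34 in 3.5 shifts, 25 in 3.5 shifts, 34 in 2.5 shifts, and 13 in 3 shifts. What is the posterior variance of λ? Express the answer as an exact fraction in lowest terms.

Total count: 2 + 5 + 5 + 3 + 10 + 8 + 8 = 41.
Total exposure: 7 shifts.
After the first batch: Gamma(35 + 41, 18 + 7) = Gamma(76, 25).
Total count: 9 + 17 + 34 + 25 + 34 + 13 = 132.
Total exposure: 2 + 2 + 3.5 + 3.5 + 2.5 + 3 = 16.5 shifts.
After the second batch: Gamma(76 + 132, 25 + 16.5) = Gamma(208, 83/2).
Posterior variance = α'/β'² = 208/(6889/4) = 832/6889.

832/6889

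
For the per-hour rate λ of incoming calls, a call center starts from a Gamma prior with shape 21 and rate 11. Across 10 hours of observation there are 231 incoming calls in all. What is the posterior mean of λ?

Total count 231 over total exposure 10 hours.
Conjugate update: add total count to the shape and total exposure to the rate, giving Gamma(252, 21).
Posterior mean = α'/β' = 252/21 = 12.

12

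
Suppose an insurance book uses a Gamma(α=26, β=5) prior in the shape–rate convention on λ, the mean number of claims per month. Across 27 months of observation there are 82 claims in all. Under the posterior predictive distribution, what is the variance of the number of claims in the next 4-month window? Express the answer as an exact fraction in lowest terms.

243/16

Total count 82 over total exposure 27 months.
Conjugate update: add total count to the shape and total exposure to the rate, giving Gamma(108, 32).
The posterior predictive for a window of length T is Negative Binomial with variance T·α'·(β'+T)/β'² = 4·108·36/1024 = 243/16.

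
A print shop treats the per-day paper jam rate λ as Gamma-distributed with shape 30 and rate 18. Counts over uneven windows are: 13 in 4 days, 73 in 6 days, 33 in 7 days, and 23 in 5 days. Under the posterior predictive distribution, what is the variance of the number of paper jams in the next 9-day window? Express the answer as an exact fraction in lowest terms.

Total count: 13 + 73 + 33 + 23 = 142.
Total exposure: 4 + 6 + 7 + 5 = 22 days.
Posterior: α' = 30 + 142 = 172, β' = 18 + 22 = 40.
The posterior predictive for a window of length T is Negative Binomial with variance T·α'·(β'+T)/β'² = 9·172·49/1600 = 18963/400.

18963/400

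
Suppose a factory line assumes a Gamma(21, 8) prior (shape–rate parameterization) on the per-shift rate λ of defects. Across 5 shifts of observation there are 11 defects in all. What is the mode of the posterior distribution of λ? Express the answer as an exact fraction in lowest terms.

31/13

Total count 11 over total exposure 5 shifts.
The Gamma prior is conjugate for the Poisson rate, so λ | data ~ Gamma(21+11, 8+5) = Gamma(32, 13).
Posterior mode = (α'−1)/β' = 31/13.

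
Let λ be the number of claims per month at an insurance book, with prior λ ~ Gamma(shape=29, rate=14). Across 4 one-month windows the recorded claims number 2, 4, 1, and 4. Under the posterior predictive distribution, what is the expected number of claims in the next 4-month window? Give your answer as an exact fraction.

80/9

Total count: 2 + 4 + 1 + 4 = 11.
Total exposure: 4 months.
By Gamma–Poisson conjugacy, the posterior is Gamma(α + Σx, β + Σt) = Gamma(29 + 11, 14 + 4) = Gamma(40, 18).
Predictive mean over a 4-month window = T·E[λ|data] = 4·40/18 = 80/9.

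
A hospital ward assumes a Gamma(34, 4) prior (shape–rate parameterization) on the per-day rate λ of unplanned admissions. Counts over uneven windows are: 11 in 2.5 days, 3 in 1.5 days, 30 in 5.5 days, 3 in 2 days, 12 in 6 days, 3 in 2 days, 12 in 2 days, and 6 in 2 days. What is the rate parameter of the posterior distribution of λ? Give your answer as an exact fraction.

55/2

Total count: 11 + 3 + 30 + 3 + 12 + 3 + 12 + 6 = 80.
Total exposure: 2.5 + 1.5 + 5.5 + 2 + 6 + 2 + 2 + 2 = 23.5 days.
The Gamma prior is conjugate for the Poisson rate, so λ | data ~ Gamma(34+80, 4+23.5) = Gamma(114, 55/2).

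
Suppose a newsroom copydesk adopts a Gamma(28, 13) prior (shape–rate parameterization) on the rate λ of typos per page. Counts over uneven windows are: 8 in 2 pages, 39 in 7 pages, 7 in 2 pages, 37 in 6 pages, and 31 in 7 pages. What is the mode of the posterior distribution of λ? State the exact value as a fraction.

149/37

Total count: 8 + 39 + 7 + 37 + 31 = 122.
Total exposure: 2 + 7 + 2 + 6 + 7 = 24 pages.
The Gamma prior is conjugate for the Poisson rate, so λ | data ~ Gamma(28+122, 13+24) = Gamma(150, 37).
Posterior mode = (α'−1)/β' = 149/37.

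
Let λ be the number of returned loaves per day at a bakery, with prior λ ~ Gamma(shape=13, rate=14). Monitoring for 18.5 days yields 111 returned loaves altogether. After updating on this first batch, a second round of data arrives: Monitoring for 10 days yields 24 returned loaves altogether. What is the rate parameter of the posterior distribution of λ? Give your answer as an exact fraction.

85/2

Total count 111 over total exposure 18.5 days.
After the first batch: Gamma(13 + 111, 14 + 18.5) = Gamma(124, 65/2).
Total count 24 over total exposure 10 days.
After the second batch: Gamma(124 + 24, 65/2 + 10) = Gamma(148, 85/2).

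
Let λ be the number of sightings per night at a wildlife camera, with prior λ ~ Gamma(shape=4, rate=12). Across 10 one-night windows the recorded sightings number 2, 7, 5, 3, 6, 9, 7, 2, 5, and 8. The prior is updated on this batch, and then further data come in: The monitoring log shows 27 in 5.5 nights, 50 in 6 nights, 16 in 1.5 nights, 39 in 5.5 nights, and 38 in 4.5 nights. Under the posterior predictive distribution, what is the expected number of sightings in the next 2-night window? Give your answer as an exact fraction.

152/15

Total count: 2 + 7 + 5 + 3 + 6 + 9 + 7 + 2 + 5 + 8 = 54.
Total exposure: 10 nights.
After the first batch: Gamma(4 + 54, 12 + 10) = Gamma(58, 22).
Total count: 27 + 50 + 16 + 39 + 38 = 170.
Total exposure: 5.5 + 6 + 1.5 + 5.5 + 4.5 = 23 nights.
After the second batch: Gamma(58 + 170, 22 + 23) = Gamma(228, 45).
Predictive mean over a 2-night window = T·E[λ|data] = 2·228/45 = 152/15.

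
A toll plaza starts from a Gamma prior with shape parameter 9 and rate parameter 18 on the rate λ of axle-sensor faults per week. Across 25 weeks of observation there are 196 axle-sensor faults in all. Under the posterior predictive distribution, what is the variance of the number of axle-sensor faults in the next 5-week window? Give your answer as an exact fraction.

49200/1849

Total count 196 over total exposure 25 weeks.
By Gamma–Poisson conjugacy, the posterior is Gamma(α + Σx, β + Σt) = Gamma(9 + 196, 18 + 25) = Gamma(205, 43).
The posterior predictive for a window of length T is Negative Binomial with variance T·α'·(β'+T)/β'² = 5·205·48/1849 = 49200/1849.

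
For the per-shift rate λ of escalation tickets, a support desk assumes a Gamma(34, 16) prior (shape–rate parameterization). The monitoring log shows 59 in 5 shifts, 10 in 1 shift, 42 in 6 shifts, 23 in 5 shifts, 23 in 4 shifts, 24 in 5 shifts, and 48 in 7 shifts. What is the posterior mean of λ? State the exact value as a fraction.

Total count: 59 + 10 + 42 + 23 + 23 + 24 + 48 = 229.
Total exposure: 5 + 1 + 6 + 5 + 4 + 5 + 7 = 33 shifts.
Posterior: α' = 34 + 229 = 263, β' = 16 + 33 = 49.
Posterior mean = α'/β' = 263/49.

263/49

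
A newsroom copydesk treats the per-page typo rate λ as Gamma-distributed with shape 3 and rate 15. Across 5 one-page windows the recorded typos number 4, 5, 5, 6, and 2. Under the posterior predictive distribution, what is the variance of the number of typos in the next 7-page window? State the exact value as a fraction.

Total count: 4 + 5 + 5 + 6 + 2 = 22.
Total exposure: 5 pages.
Posterior: α' = 3 + 22 = 25, β' = 15 + 5 = 20.
The posterior predictive for a window of length T is Negative Binomial with variance T·α'·(β'+T)/β'² = 7·25·27/400 = 189/16.

189/16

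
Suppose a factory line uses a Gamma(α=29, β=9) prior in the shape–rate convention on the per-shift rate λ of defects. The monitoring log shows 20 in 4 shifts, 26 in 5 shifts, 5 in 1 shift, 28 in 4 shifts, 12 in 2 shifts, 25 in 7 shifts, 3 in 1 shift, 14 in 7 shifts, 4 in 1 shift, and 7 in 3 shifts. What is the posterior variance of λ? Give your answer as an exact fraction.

Total count: 20 + 26 + 5 + 28 + 12 + 25 + 3 + 14 + 4 + 7 = 144.
Total exposure: 4 + 5 + 1 + 4 + 2 + 7 + 1 + 7 + 1 + 3 = 35 shifts.
Conjugate update: add total count to the shape and total exposure to the rate, giving Gamma(173, 44).
Posterior variance = α'/β'² = 173/1936.

173/1936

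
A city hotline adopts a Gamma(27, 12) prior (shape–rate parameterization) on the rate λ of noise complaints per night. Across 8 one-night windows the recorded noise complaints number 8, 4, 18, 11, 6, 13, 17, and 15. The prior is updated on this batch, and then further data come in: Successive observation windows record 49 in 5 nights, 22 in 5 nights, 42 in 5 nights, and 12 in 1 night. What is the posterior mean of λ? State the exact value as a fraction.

Total count: 8 + 4 + 18 + 11 + 6 + 13 + 17 + 15 = 92.
Total exposure: 8 nights.
After the first batch: Gamma(27 + 92, 12 + 8) = Gamma(119, 20).
Total count: 49 + 22 + 42 + 12 = 125.
Total exposure: 5 + 5 + 5 + 1 = 16 nights.
After the second batch: Gamma(119 + 125, 20 + 16) = Gamma(244, 36).
Posterior mean = α'/β' = 244/36 = 61/9.

61/9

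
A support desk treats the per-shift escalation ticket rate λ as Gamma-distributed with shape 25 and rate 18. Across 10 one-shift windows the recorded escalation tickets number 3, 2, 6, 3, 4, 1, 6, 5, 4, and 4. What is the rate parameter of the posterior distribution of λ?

Total count: 3 + 2 + 6 + 3 + 4 + 1 + 6 + 5 + 4 + 4 = 38.
Total exposure: 10 shifts.
Posterior: α' = 25 + 38 = 63, β' = 18 + 10 = 28.

28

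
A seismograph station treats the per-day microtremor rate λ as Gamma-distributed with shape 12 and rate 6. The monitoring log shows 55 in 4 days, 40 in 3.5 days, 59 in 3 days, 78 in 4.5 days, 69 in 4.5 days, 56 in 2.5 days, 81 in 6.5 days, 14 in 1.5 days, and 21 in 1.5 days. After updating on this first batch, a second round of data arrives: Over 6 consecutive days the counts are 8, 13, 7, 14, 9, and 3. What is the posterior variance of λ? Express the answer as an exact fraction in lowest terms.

2156/7569

Total count: 55 + 40 + 59 + 78 + 69 + 56 + 81 + 14 + 21 = 473.
Total exposure: 4 + 3.5 + 3 + 4.5 + 4.5 + 2.5 + 6.5 + 1.5 + 1.5 = 31.5 days.
After the first batch: Gamma(12 + 473, 6 + 31.5) = Gamma(485, 75/2).
Total count: 8 + 13 + 7 + 14 + 9 + 3 = 54.
Total exposure: 6 days.
After the second batch: Gamma(485 + 54, 75/2 + 6) = Gamma(539, 87/2).
Posterior variance = α'/β'² = 539/(7569/4) = 2156/7569.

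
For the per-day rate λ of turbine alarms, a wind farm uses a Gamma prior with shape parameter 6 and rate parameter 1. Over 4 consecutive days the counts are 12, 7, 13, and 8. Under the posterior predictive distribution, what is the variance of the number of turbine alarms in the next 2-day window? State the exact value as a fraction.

Total count: 12 + 7 + 13 + 8 = 40.
Total exposure: 4 days.
Posterior: α' = 6 + 40 = 46, β' = 1 + 4 = 5.
The posterior predictive for a window of length T is Negative Binomial with variance T·α'·(β'+T)/β'² = 2·46·7/25 = 644/25.

644/25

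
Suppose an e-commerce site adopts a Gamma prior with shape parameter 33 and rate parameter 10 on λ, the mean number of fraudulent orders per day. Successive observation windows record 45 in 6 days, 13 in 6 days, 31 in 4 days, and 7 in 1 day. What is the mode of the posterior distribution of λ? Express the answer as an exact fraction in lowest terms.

128/27

Total count: 45 + 13 + 31 + 7 = 96.
Total exposure: 6 + 6 + 4 + 1 = 17 days.
By Gamma–Poisson conjugacy, the posterior is Gamma(α + Σx, β + Σt) = Gamma(33 + 96, 10 + 17) = Gamma(129, 27).
Posterior mode = (α'−1)/β' = 128/27.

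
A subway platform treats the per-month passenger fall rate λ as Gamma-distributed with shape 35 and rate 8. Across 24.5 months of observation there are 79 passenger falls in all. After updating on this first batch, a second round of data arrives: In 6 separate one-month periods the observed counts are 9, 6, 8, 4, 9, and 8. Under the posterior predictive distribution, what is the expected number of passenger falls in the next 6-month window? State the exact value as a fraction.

Total count 79 over total exposure 24.5 months.
After the first batch: Gamma(35 + 79, 8 + 24.5) = Gamma(114, 65/2).
Total count: 9 + 6 + 8 + 4 + 9 + 8 = 44.
Total exposure: 6 months.
After the second batch: Gamma(114 + 44, 65/2 + 6) = Gamma(158, 77/2).
Predictive mean over a 6-month window = T·E[λ|data] = 6·158/(77/2) = 1896/77.

1896/77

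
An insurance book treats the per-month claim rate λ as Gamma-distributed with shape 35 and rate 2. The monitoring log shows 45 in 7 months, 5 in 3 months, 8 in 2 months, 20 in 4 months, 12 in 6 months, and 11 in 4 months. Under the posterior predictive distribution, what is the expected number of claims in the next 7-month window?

34

Total count: 45 + 5 + 8 + 20 + 12 + 11 = 101.
Total exposure: 7 + 3 + 2 + 4 + 6 + 4 = 26 months.
The Gamma prior is conjugate for the Poisson rate, so λ | data ~ Gamma(35+101, 2+26) = Gamma(136, 28).
Predictive mean over a 7-month window = T·E[λ|data] = 7·136/28 = 34.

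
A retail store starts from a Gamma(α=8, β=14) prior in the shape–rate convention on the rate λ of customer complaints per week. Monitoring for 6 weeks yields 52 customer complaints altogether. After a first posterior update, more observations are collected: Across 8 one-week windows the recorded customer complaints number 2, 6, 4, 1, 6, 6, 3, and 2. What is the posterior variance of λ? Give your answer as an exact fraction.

45/392

Total count 52 over total exposure 6 weeks.
After the first batch: Gamma(8 + 52, 14 + 6) = Gamma(60, 20).
Total count: 2 + 6 + 4 + 1 + 6 + 6 + 3 + 2 = 30.
Total exposure: 8 weeks.
After the second batch: Gamma(60 + 30, 20 + 8) = Gamma(90, 28).
Posterior variance = α'/β'² = 90/784 = 45/392.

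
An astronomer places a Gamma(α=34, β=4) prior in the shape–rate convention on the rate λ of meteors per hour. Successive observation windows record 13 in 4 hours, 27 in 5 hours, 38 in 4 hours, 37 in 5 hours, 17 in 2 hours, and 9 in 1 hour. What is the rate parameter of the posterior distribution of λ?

25

Total count: 13 + 27 + 38 + 37 + 17 + 9 = 141.
Total exposure: 4 + 5 + 4 + 5 + 2 + 1 = 21 hours.
Gamma(α, β) with Poisson data over total exposure Σt gives posterior Gamma(α+Σx, β+Σt) = Gamma(175, 25).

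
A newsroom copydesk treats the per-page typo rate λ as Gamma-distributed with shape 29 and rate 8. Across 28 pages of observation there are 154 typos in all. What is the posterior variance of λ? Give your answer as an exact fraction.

Total count 154 over total exposure 28 pages.
By Gamma–Poisson conjugacy, the posterior is Gamma(α + Σx, β + Σt) = Gamma(29 + 154, 8 + 28) = Gamma(183, 36).
Posterior variance = α'/β'² = 183/1296 = 61/432.

61/432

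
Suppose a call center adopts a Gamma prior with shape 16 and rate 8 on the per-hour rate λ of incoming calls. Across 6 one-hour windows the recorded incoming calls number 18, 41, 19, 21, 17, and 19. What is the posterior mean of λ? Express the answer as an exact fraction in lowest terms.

Total count: 18 + 41 + 19 + 21 + 17 + 19 = 135.
Total exposure: 6 hours.
Gamma(α, β) with Poisson data over total exposure Σt gives posterior Gamma(α+Σx, β+Σt) = Gamma(151, 14).
Posterior mean = α'/β' = 151/14.

151/14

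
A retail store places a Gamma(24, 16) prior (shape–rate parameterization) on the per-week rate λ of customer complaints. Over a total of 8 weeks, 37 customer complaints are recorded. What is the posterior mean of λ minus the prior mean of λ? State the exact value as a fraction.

25/24

Total count 37 over total exposure 8 weeks.
Conjugate update: add total count to the shape and total exposure to the rate, giving Gamma(61, 24).
Posterior mean = 61/24 = 61/24; prior mean = 24/16 = 3/2. Difference = 61/24 − 3/2 = 25/24.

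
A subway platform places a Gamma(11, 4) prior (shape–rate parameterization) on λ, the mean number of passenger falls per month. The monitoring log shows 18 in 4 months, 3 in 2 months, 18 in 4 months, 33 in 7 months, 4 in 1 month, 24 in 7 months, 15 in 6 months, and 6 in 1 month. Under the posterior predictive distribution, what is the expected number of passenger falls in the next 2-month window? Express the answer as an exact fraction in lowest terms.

22/3

Total count: 18 + 3 + 18 + 33 + 4 + 24 + 15 + 6 = 121.
Total exposure: 4 + 2 + 4 + 7 + 1 + 7 + 6 + 1 = 32 months.
Gamma(α, β) with Poisson data over total exposure Σt gives posterior Gamma(α+Σx, β+Σt) = Gamma(132, 36).
Predictive mean over a 2-month window = T·E[λ|data] = 2·132/36 = 22/3.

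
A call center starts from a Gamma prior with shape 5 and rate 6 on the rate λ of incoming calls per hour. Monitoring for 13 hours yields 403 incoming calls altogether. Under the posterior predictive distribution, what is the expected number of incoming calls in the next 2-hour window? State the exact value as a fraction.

816/19

Total count 403 over total exposure 13 hours.
Conjugate update: add total count to the shape and total exposure to the rate, giving Gamma(408, 19).
Predictive mean over a 2-hour window = T·E[λ|data] = 2·408/19 = 816/19.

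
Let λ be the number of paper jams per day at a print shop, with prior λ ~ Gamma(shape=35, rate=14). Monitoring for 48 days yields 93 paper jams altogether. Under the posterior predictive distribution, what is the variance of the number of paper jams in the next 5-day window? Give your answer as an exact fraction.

Total count 93 over total exposure 48 days.
By Gamma–Poisson conjugacy, the posterior is Gamma(α + Σx, β + Σt) = Gamma(35 + 93, 14 + 48) = Gamma(128, 62).
The posterior predictive for a window of length T is Negative Binomial with variance T·α'·(β'+T)/β'² = 5·128·67/3844 = 10720/961.

10720/961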